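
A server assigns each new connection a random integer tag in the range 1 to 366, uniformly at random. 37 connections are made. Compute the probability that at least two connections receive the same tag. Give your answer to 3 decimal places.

It's easier to compute the probability that all 37 are distinct.
P(all distinct) = 366/366 · 365/366 · ··· · 330/366 ≈ 0.152.
So the probability of at least one match is 1 − 0.152 = 0.848.

0.848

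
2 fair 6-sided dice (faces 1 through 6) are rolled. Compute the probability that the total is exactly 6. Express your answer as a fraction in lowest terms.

There are 6^2 = 36 equally likely outcomes.
The number of ordered 2-tuples from {1,…,6} summing to 6 is 5.
P(sum = 6) = 5/36.

5/36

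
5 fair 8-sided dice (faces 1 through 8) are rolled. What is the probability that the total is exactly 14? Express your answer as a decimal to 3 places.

0.021

There are 8^5 = 32768 equally likely outcomes.
The number of ordered 5-tuples from {1,…,8} summing to 14 is 690.
P(sum = 14) = 690/32768 = 345/16384 ≈ 0.021.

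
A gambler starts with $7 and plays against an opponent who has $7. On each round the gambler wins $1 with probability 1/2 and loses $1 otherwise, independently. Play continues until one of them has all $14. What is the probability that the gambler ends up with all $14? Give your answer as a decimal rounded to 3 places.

With a fair step, P(i) = ½P(i−1) + ½P(i+1) with P(0)=0, P(14)=1 has the linear solution P(i) = i/14.
P(7) = 7/14 = 1/2 ≈ 0.500.

0.500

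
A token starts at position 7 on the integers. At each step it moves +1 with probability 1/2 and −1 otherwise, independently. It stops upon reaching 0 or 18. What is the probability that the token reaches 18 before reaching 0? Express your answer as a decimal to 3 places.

0.389

With a fair step, P(i) = ½P(i−1) + ½P(i+1) with P(0)=0, P(18)=1 has the linear solution P(i) = i/18.
P(7) = 7/18 ≈ 0.389.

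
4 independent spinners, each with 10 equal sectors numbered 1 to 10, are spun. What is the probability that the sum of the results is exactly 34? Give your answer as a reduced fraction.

There are 10^4 = 10000 equally likely outcomes.
The number of ordered 4-tuples from {1,…,10} summing to 34 is 84.
P(sum = 34) = 84/10000 = 21/2500.

21/2500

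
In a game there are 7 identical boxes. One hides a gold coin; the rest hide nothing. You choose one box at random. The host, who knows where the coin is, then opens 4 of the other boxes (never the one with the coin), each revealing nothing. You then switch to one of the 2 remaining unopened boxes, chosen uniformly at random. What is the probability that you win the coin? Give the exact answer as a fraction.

3/7

Your original box holds the coin with probability 1/7, so the other 6 collectively hold it with probability 6/7.
The host can always find 4 empty boxes to open, so the reveals don't change that 6/7; it is now spread over the 2 remaining unopened boxes.
P(win by switching) = (6/7) · (1/2) = 3/7.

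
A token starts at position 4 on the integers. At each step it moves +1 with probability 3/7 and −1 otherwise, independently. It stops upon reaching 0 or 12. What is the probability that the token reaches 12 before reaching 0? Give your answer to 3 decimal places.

0.071

Let r = q/p = (4/7)/(3/7) = 4/3. The recurrence P(i) = p·P(i+1) + q·P(i−1) with P(0)=0, P(12)=1 gives P(i) = (1 − r^i)/(1 − r^12).
P(4) = (1 − (4/3)^4) / (1 − (4/3)^12) = 6561/92833 ≈ 0.071.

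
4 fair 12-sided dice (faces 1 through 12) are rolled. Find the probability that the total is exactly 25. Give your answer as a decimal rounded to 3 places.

There are 12^4 = 20736 equally likely outcomes.
The number of ordered 4-tuples from {1,…,12} summing to 25 is 1144.
P(sum = 25) = 1144/20736 = 143/2592 ≈ 0.055.

0.055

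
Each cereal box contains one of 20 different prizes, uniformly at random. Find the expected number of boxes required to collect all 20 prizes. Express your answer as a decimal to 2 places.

71.95

After i distinct types are collected, each trial gives a new one with probability (20−i)/20, so the expected wait for the next new type is 20/(20−i).
E = 20/20 + 20/19 + 20/18 + 20/17 + 20/16 + 20/15 + 20/14 + 20/13 + 20/12 + 20/11 + 20/10 + 20/9 + 20/8 + 20/7 + 20/6 + 20/5 + 20/4 + 20/3 + 20/2 + 20/1 = 279175675/3879876 ≈ 71.95.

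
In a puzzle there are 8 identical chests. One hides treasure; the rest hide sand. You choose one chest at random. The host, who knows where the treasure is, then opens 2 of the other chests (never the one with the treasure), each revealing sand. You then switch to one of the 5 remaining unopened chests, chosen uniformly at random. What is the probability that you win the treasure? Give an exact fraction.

7/40

Your original chest holds the treasure with probability 1/8, so the other 7 collectively hold it with probability 7/8.
The host can always find 2 empty chests to open, so the reveals don't change that 7/8; it is now spread over the 5 remaining unopened chests.
P(win by switching) = (7/8) · (1/5) = 7/40.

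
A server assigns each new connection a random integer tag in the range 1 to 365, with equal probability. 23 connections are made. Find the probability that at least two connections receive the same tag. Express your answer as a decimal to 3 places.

It's easier to compute the probability that all 23 are distinct.
P(all distinct) = 365/365 · 364/365 · ··· · 343/365 ≈ 0.493.
So the probability of at least one match is 1 − 0.493 = 0.507.

0.507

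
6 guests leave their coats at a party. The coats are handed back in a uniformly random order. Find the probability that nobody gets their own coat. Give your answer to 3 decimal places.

This is the derangement probability: permutations of 6 with no fixed point.
D(6) = 6! · (1 − 1/1! + 1/2! − ··· + (−1)^6/6!) = 265.
P = 265/720 = 53/144 ≈ 0.368.

0.368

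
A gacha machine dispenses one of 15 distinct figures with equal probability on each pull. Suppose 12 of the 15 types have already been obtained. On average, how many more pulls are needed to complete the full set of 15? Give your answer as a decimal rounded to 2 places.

27.50

Starting from 12 distinct types, each trial gives a new one with probability (15−i)/15 when i types are held, so the wait for the next new type is 15/(15−i).
E = 15/3 + 15/2 + 15/1 = 55/2 ≈ 27.50.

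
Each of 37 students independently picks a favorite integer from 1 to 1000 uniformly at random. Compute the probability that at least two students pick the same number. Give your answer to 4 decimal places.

0.4905

It's easier to compute the probability that all 37 are distinct.
P(all distinct) = 1000/1000 · 999/1000 · ··· · 964/1000 ≈ 0.5095.
So the probability of at least one match is 1 − 0.5095 = 0.4905.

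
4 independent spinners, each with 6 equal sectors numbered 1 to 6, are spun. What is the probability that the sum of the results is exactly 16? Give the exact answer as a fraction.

There are 6^4 = 1296 equally likely outcomes.
The number of ordered 4-tuples from {1,…,6} summing to 16 is 125.
P(sum = 16) = 125/1296.

125/1296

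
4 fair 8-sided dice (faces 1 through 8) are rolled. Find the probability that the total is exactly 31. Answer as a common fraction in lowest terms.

1/1024

There are 8^4 = 4096 equally likely outcomes.
The number of ordered 4-tuples from {1,…,8} summing to 31 is 4.
P(sum = 31) = 4/4096 = 1/1024.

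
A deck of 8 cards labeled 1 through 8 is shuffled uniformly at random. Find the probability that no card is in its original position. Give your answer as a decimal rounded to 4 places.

0.3679

This is the derangement probability: permutations of 8 with no fixed point.
D(8) = 8! · (1 − 1/1! + 1/2! − ··· + (−1)^8/8!) = 14833.
P = 14833/40320 = 2119/5760 ≈ 0.3679.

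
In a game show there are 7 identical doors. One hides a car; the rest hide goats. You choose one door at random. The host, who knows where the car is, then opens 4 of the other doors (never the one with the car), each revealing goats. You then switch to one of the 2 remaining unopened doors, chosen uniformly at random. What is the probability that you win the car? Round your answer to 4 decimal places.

Your original door holds the car with probability 1/7, so the other 6 collectively hold it with probability 6/7.
The host can always find 4 empty doors to open, so the reveals don't change that 6/7; it is now spread over the 2 remaining unopened doors.
P(win by switching) = (6/7) · (1/2) = 3/7 ≈ 0.4286.

0.4286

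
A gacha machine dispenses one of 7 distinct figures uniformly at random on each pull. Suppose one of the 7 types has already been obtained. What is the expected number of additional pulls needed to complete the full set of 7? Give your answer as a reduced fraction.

Starting from 1 distinct type, each trial gives a new one with probability (7−i)/7 when i types are held, so the wait for the next new type is 7/(7−i).
E = 7/6 + 7/5 + 7/4 + 7/3 + 7/2 + 7/1 = 343/20.

343/20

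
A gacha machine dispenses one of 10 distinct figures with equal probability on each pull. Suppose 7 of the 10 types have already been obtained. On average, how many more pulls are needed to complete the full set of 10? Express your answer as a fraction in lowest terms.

Starting from 7 distinct types, each trial gives a new one with probability (10−i)/10 when i types are held, so the wait for the next new type is 10/(10−i).
E = 10/3 + 10/2 + 10/1 = 55/3.

55/3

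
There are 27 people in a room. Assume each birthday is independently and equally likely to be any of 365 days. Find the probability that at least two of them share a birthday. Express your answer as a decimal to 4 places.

0.6269

It's easier to compute the probability that all 27 are distinct.
P(all distinct) = 365/365 · 364/365 · ··· · 339/365 ≈ 0.3731.
So the probability of at least one match is 1 − 0.3731 = 0.6269.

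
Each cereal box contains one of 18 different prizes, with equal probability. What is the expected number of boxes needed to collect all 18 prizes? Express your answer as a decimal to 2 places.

After i distinct types are collected, each trial gives a new one with probability (18−i)/18, so the expected wait for the next new type is 18/(18−i).
E = 18/18 + 18/17 + 18/16 + 18/15 + 18/14 + 18/13 + 18/12 + 18/11 + 18/10 + 18/9 + 18/8 + 18/7 + 18/6 + 18/5 + 18/4 + 18/3 + 18/2 + 18/1 = 42822903/680680 ≈ 62.91.

62.91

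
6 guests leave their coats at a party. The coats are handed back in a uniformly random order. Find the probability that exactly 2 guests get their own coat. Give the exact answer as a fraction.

Choose which 2 of the 6 are fixed: C(6,2) = 15 ways.
The remaining 4 must have no fixed point: D(4) = 9.
P = 15·9/720 = 3/16.

3/16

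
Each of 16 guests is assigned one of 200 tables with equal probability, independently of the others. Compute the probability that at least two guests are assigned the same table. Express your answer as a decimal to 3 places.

0.460

It's easier to compute the probability that all 16 are distinct.
P(all distinct) = 200/200 · 199/200 · ··· · 185/200 ≈ 0.540.
So the probability of at least one match is 1 − 0.540 = 0.460.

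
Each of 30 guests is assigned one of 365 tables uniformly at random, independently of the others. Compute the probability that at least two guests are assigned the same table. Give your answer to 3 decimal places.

It's easier to compute the probability that all 30 are distinct.
P(all distinct) = 365/365 · 364/365 · ··· · 336/365 ≈ 0.294.
So the probability of at least one match is 1 − 0.294 = 0.706.

0.706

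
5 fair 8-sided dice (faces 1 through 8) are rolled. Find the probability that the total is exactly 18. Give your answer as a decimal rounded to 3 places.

0.053

There are 8^5 = 32768 equally likely outcomes.
The number of ordered 5-tuples from {1,…,8} summing to 18 is 1750.
P(sum = 18) = 1750/32768 = 875/16384 ≈ 0.053.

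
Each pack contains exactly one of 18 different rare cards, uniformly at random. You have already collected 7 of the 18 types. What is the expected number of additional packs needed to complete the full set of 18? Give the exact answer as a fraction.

83711/1540

Starting from 7 distinct types, each trial gives a new one with probability (18−i)/18 when i types are held, so the wait for the next new type is 18/(18−i).
E = 18/11 + 18/10 + 18/9 + 18/8 + 18/7 + 18/6 + 18/5 + 18/4 + 18/3 + 18/2 + 18/1 = 83711/1540.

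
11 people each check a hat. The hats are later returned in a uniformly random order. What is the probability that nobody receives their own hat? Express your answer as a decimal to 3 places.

This is the derangement probability: permutations of 11 with no fixed point.
D(11) = 11! · (1 − 1/1! + 1/2! − ··· + (−1)^11/11!) = 14684570.
P = 14684570/39916800 = 1468457/3991680 ≈ 0.368.

0.368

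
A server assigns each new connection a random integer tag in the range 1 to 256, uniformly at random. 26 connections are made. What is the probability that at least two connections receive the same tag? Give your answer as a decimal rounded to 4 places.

It's easier to compute the probability that all 26 are distinct.
P(all distinct) = 256/256 · 255/256 · ··· · 231/256 ≈ 0.2688.
So the probability of at least one match is 1 − 0.2688 = 0.7312.

0.7312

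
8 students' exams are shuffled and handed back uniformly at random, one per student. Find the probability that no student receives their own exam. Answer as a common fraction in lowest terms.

This is the derangement probability: permutations of 8 with no fixed point.
D(8) = 8! · (1 − 1/1! + 1/2! − ··· + (−1)^8/8!) = 14833.
P = 14833/40320 = 2119/5760.

2119/5760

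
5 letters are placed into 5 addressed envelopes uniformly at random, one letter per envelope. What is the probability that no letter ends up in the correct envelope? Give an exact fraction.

11/30

This is the derangement probability: permutations of 5 with no fixed point.
D(5) = 5! · (1 − 1/1! + 1/2! − ··· + (−1)^5/5!) = 44.
P = 44/120 = 11/30.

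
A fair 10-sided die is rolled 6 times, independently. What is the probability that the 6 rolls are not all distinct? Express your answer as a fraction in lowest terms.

1061/1250

P(all 6 different) = 10/10 · 9/10 · ··· · 5/10 = 189/1250.
P(at least two equal) = 1 − 189/1250 = 1061/1250.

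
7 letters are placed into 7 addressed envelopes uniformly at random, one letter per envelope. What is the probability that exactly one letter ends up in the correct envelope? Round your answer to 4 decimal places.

0.3681

Choose which one is fixed: C(7,1) = 7 ways.
The remaining 6 must have no fixed point: D(6) = 265.
P = 7·265/5040 = 53/144 ≈ 0.3681.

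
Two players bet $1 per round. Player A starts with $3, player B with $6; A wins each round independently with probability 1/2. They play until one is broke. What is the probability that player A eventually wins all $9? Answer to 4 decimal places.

0.3333

With a fair step, P(i) = ½P(i−1) + ½P(i+1) with P(0)=0, P(9)=1 has the linear solution P(i) = i/9.
P(3) = 3/9 = 1/3 ≈ 0.3333.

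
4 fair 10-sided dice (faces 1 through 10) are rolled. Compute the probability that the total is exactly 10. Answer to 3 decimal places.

0.008

There are 10^4 = 10000 equally likely outcomes.
The number of ordered 4-tuples from {1,…,10} summing to 10 is 84.
P(sum = 10) = 84/10000 = 21/2500 ≈ 0.008.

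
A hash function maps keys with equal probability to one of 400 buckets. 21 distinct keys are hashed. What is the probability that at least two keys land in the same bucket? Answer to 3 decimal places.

It's easier to compute the probability that all 21 are distinct.
P(all distinct) = 400/400 · 399/400 · ··· · 380/400 ≈ 0.586.
So the probability of at least one match is 1 − 0.586 = 0.414.

0.414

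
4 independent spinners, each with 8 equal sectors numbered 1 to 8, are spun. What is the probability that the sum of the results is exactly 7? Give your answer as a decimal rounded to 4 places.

There are 8^4 = 4096 equally likely outcomes.
The number of ordered 4-tuples from {1,…,8} summing to 7 is 20.
P(sum = 7) = 20/4096 = 5/1024 ≈ 0.0049.

0.0049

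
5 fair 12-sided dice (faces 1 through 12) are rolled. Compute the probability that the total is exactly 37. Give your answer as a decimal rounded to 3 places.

0.043

There are 12^5 = 248832 equally likely outcomes.
The number of ordered 5-tuples from {1,…,12} summing to 37 is 10725.
P(sum = 37) = 10725/248832 = 3575/82944 ≈ 0.043.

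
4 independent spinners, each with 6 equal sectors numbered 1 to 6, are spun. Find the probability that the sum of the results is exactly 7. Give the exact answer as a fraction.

There are 6^4 = 1296 equally likely outcomes.
The number of ordered 4-tuples from {1,…,6} summing to 7 is 20.
P(sum = 7) = 20/1296 = 5/324.

5/324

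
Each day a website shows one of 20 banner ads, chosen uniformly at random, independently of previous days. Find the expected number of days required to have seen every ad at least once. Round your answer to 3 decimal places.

After i distinct types are collected, each trial gives a new one with probability (20−i)/20, so the expected wait for the next new type is 20/(20−i).
E = 20/20 + 20/19 + 20/18 + 20/17 + 20/16 + 20/15 + 20/14 + 20/13 + 20/12 + 20/11 + 20/10 + 20/9 + 20/8 + 20/7 + 20/6 + 20/5 + 20/4 + 20/3 + 20/2 + 20/1 = 279175675/3879876 ≈ 71.955.

71.955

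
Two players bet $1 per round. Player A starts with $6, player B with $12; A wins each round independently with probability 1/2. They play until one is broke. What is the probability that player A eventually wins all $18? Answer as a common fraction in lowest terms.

With a fair step, P(i) = ½P(i−1) + ½P(i+1) with P(0)=0, P(18)=1 has the linear solution P(i) = i/18.
P(6) = 6/18 = 1/3.

1/3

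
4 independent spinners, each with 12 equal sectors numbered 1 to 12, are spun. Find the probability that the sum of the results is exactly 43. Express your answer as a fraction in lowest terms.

There are 12^4 = 20736 equally likely outcomes.
The number of ordered 4-tuples from {1,…,12} summing to 43 is 56.
P(sum = 43) = 56/20736 = 7/2592.

7/2592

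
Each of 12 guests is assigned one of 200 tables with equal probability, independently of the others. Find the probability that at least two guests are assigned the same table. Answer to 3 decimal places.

0.286

It's easier to compute the probability that all 12 are distinct.
P(all distinct) = 200/200 · 199/200 · ··· · 189/200 ≈ 0.714.
So the probability of at least one match is 1 − 0.714 = 0.286.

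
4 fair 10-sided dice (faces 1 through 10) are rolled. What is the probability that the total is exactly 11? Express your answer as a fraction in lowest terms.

There are 10^4 = 10000 equally likely outcomes.
The number of ordered 4-tuples from {1,…,10} summing to 11 is 120.
P(sum = 11) = 120/10000 = 3/250.

3/250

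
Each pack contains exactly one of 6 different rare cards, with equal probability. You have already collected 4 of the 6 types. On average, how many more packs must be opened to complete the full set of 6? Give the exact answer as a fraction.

Starting from 4 distinct types, each trial gives a new one with probability (6−i)/6 when i types are held, so the wait for the next new type is 6/(6−i).
E = 6/2 + 6/1 = 9.

9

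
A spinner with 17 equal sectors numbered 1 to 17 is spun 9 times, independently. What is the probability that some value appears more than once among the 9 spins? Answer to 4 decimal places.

P(all 9 different) = 17/17 · 16/17 · ··· · 9/17 ≈ 0.0744.
P(at least two equal) = 1 − 0.0744 = 0.9256.

0.9256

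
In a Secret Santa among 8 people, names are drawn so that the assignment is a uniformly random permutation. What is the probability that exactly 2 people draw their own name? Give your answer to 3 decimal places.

0.184

Choose which 2 of the 8 are fixed: C(8,2) = 28 ways.
The remaining 6 must have no fixed point: D(6) = 265.
P = 28·265/40320 = 53/288 ≈ 0.184.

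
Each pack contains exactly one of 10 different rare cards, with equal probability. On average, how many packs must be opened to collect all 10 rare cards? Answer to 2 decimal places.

29.29

After i distinct types are collected, each trial gives a new one with probability (10−i)/10, so the expected wait for the next new type is 10/(10−i).
E = 10/10 + 10/9 + 10/8 + 10/7 + 10/6 + 10/5 + 10/4 + 10/3 + 10/2 + 10/1 = 7381/252 ≈ 29.29.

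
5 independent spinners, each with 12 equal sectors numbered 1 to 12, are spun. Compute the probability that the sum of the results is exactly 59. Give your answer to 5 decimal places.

0.00002

There are 12^5 = 248832 equally likely outcomes.
The number of ordered 5-tuples from {1,…,12} summing to 59 is 5.
P(sum = 59) = 5/248832 ≈ 0.00002.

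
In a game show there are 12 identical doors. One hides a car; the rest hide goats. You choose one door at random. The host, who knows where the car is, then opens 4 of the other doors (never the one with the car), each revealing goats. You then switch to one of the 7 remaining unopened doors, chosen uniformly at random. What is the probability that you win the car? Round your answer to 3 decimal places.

0.131

Your original door holds the car with probability 1/12, so the other 11 collectively hold it with probability 11/12.
The host can always find 4 empty doors to open, so the reveals don't change that 11/12; it is now spread over the 7 remaining unopened doors.
P(win by switching) = (11/12) · (1/7) = 11/84 ≈ 0.131.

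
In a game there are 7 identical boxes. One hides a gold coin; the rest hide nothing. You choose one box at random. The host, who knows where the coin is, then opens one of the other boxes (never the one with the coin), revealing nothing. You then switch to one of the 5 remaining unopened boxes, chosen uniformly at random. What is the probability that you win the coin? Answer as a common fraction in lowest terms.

6/35

Your original box holds the coin with probability 1/7, so the other 6 collectively hold it with probability 6/7.
The host can always find an empty box to open, so this doesn't change that 6/7; it is now spread over the 5 remaining unopened boxes.
P(win by switching) = (6/7) · (1/5) = 6/35.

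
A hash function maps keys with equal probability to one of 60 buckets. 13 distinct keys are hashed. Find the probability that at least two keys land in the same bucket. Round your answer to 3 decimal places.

0.754

It's easier to compute the probability that all 13 are distinct.
P(all distinct) = 60/60 · 59/60 · ··· · 48/60 ≈ 0.246.
So the probability of at least one match is 1 − 0.246 = 0.754.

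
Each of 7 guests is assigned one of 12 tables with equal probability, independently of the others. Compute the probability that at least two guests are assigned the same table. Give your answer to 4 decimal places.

0.8886

It's easier to compute the probability that all 7 are distinct.
P(all distinct) = 12/12 · 11/12 · ··· · 6/12 ≈ 0.1114.
So the probability of at least one match is 1 − 0.1114 = 0.8886.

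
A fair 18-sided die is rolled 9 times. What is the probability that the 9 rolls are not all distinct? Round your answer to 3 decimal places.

P(all 9 different) = 18/18 · 17/18 · ··· · 10/18 ≈ 0.089.
P(at least two equal) = 1 − 0.089 = 0.911.

0.911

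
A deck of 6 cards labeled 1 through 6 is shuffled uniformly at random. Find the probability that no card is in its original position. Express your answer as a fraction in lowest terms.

53/144

This is the derangement probability: permutations of 6 with no fixed point.
D(6) = 6! · (1 − 1/1! + 1/2! − ··· + (−1)^6/6!) = 265.
P = 265/720 = 53/144.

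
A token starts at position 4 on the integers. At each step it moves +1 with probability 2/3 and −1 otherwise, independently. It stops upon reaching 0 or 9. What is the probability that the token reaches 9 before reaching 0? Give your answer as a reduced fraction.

Let r = q/p = (1/3)/(2/3) = 1/2. The recurrence P(i) = p·P(i+1) + q·P(i−1) with P(0)=0, P(9)=1 gives P(i) = (1 − r^i)/(1 − r^9).
P(4) = (1 − (1/2)^4) / (1 − (1/2)^9) = 480/511.

480/511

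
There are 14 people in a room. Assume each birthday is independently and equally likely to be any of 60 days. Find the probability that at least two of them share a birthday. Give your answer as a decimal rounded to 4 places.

It's easier to compute the probability that all 14 are distinct.
P(all distinct) = 60/60 · 59/60 · ··· · 47/60 ≈ 0.1930.
So the probability of at least one match is 1 − 0.1930 = 0.8070.

0.8070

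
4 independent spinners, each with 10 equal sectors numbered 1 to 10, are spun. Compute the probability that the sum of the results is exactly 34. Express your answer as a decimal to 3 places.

There are 10^4 = 10000 equally likely outcomes.
The number of ordered 4-tuples from {1,…,10} summing to 34 is 84.
P(sum = 34) = 84/10000 = 21/2500 ≈ 0.008.

0.008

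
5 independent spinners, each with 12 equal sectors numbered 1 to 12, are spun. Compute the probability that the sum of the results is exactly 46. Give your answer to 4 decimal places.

0.0120

There are 12^5 = 248832 equally likely outcomes.
The number of ordered 5-tuples from {1,…,12} summing to 46 is 2985.
P(sum = 46) = 2985/248832 = 995/82944 ≈ 0.0120.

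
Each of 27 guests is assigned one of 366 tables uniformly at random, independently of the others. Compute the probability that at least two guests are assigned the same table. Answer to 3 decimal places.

0.626

It's easier to compute the probability that all 27 are distinct.
P(all distinct) = 366/366 · 365/366 · ··· · 340/366 ≈ 0.374.
So the probability of at least one match is 1 − 0.374 = 0.626.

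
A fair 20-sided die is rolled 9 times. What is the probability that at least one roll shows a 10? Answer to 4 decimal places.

0.3698

P(no roll shows a 10) = (19/20)^9 ≈ 0.6302.
P(at least one) = 1 − 0.6302 = 0.3698.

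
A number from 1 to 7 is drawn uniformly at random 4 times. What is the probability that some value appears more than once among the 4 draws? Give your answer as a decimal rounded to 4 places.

0.6501

P(all 4 different) = 7/7 · 6/7 · ··· · 4/7 ≈ 0.3499.
P(at least two equal) = 1 − 0.3499 = 0.6501.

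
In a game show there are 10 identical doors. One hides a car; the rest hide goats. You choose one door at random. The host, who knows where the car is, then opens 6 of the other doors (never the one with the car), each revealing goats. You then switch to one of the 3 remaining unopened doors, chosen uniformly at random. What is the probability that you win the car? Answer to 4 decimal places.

Your original door holds the car with probability 1/10, so the other 9 collectively hold it with probability 9/10.
The host can always find 6 empty doors to open, so the reveals don't change that 9/10; it is now spread over the 3 remaining unopened doors.
P(win by switching) = (9/10) · (1/3) = 3/10 ≈ 0.3000.

0.3000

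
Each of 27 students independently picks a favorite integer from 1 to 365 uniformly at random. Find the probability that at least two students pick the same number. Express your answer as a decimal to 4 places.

It's easier to compute the probability that all 27 are distinct.
P(all distinct) = 365/365 · 364/365 · ··· · 339/365 ≈ 0.3731.
So the probability of at least one match is 1 − 0.3731 = 0.6269.

0.6269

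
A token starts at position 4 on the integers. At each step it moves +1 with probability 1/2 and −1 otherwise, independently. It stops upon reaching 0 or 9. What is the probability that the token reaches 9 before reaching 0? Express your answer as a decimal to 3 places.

0.444

With a fair step, P(i) = ½P(i−1) + ½P(i+1) with P(0)=0, P(9)=1 has the linear solution P(i) = i/9.
P(4) = 4/9 ≈ 0.444.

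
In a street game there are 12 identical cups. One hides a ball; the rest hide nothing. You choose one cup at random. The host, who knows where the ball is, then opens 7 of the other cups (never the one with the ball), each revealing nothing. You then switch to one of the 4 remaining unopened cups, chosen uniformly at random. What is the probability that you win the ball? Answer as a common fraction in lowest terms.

11/48

Your original cup holds the ball with probability 1/12, so the other 11 collectively hold it with probability 11/12.
The host can always find 7 empty cups to open, so the reveals don't change that 11/12; it is now spread over the 4 remaining unopened cups.
P(win by switching) = (11/12) · (1/4) = 11/48.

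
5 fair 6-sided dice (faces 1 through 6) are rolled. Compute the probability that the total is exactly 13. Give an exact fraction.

There are 6^5 = 7776 equally likely outcomes.
The number of ordered 5-tuples from {1,…,6} summing to 13 is 420.
P(sum = 13) = 420/7776 = 35/648.

35/648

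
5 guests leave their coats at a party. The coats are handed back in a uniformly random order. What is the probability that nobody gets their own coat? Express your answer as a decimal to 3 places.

0.367

This is the derangement probability: permutations of 5 with no fixed point.
D(5) = 5! · (1 − 1/1! + 1/2! − ··· + (−1)^5/5!) = 44.
P = 44/120 = 11/30 ≈ 0.367.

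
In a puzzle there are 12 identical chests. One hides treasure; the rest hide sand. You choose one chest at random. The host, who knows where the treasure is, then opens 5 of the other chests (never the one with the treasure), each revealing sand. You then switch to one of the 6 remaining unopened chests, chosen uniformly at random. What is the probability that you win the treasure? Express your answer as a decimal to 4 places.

Your original chest holds the treasure with probability 1/12, so the other 11 collectively hold it with probability 11/12.
The host can always find 5 empty chests to open, so the reveals don't change that 11/12; it is now spread over the 6 remaining unopened chests.
P(win by switching) = (11/12) · (1/6) = 11/72 ≈ 0.1528.

0.1528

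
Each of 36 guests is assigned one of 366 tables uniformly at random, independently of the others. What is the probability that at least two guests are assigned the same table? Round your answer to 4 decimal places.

It's easier to compute the probability that all 36 are distinct.
P(all distinct) = 366/366 · 365/366 · ··· · 331/366 ≈ 0.1687.
So the probability of at least one match is 1 − 0.1687 = 0.8313.

0.8313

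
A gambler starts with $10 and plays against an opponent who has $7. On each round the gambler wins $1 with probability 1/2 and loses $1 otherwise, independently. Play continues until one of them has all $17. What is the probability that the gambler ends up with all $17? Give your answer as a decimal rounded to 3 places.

With a fair step, P(i) = ½P(i−1) + ½P(i+1) with P(0)=0, P(17)=1 has the linear solution P(i) = i/17.
P(10) = 10/17 ≈ 0.588.

0.588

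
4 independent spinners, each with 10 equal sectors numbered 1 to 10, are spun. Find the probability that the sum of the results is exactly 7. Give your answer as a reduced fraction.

There are 10^4 = 10000 equally likely outcomes.
The number of ordered 4-tuples from {1,…,10} summing to 7 is 20.
P(sum = 7) = 20/10000 = 1/500.

1/500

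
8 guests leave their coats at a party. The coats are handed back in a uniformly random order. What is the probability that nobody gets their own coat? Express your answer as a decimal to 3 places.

0.368

This is the derangement probability: permutations of 8 with no fixed point.
D(8) = 8! · (1 − 1/1! + 1/2! − ··· + (−1)^8/8!) = 14833.
P = 14833/40320 = 2119/5760 ≈ 0.368.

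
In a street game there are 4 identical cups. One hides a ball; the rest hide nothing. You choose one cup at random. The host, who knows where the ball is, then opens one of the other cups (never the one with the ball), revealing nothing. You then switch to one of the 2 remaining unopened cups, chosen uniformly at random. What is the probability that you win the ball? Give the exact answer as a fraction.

3/8

Your original cup holds the ball with probability 1/4, so the other 3 collectively hold it with probability 3/4.
The host can always find an empty cup to open, so this doesn't change that 3/4; it is now spread over the 2 remaining unopened cups.
P(win by switching) = (3/4) · (1/2) = 3/8.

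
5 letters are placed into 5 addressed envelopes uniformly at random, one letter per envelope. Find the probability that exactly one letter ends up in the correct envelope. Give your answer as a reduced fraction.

Choose which one is fixed: C(5,1) = 5 ways.
The remaining 4 must have no fixed point: D(4) = 9.
P = 5·9/120 = 3/8.

3/8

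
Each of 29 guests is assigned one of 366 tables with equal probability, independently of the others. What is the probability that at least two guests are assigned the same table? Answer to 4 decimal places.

0.6799

It's easier to compute the probability that all 29 are distinct.
P(all distinct) = 366/366 · 365/366 · ··· · 338/366 ≈ 0.3201.
So the probability of at least one match is 1 − 0.3201 = 0.6799.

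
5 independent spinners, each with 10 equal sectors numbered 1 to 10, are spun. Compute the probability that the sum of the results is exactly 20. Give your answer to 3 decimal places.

0.032

There are 10^5 = 100000 equally likely outcomes.
The number of ordered 5-tuples from {1,…,10} summing to 20 is 3246.
P(sum = 20) = 3246/100000 = 1623/50000 ≈ 0.032.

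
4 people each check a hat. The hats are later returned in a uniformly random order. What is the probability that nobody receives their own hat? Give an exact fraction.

3/8

This is the derangement probability: permutations of 4 with no fixed point.
D(4) = 4! · (1 − 1/1! + 1/2! − ··· + (−1)^4/4!) = 9.
P = 9/24 = 3/8.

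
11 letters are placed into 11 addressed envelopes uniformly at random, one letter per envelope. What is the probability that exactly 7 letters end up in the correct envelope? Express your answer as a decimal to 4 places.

0.0001

Choose which 7 of the 11 are fixed: C(11,7) = 330 ways.
The remaining 4 must have no fixed point: D(4) = 9.
P = 330·9/39916800 = 1/13440 ≈ 0.0001.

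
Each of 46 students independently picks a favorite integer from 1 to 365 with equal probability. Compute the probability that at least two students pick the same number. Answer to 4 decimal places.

0.9483

It's easier to compute the probability that all 46 are distinct.
P(all distinct) = 365/365 · 364/365 · ··· · 320/365 ≈ 0.0517.
So the probability of at least one match is 1 − 0.0517 = 0.9483.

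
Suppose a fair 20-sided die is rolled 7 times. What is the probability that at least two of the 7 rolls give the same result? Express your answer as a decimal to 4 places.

P(all 7 different) = 20/20 · 19/20 · ··· · 14/20 ≈ 0.3052.
P(at least two equal) = 1 − 0.3052 = 0.6948.

0.6948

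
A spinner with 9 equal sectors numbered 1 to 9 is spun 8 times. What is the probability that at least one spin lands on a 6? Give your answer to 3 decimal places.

P(no spin lands on a 6) = (8/9)^8 ≈ 0.390.
P(at least one) = 1 − 0.390 = 0.610.

0.610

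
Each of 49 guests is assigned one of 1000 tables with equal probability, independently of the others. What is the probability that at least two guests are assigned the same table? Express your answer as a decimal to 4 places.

0.6974

It's easier to compute the probability that all 49 are distinct.
P(all distinct) = 1000/1000 · 999/1000 · ··· · 952/1000 ≈ 0.3026.
So the probability of at least one match is 1 − 0.3026 = 0.6974.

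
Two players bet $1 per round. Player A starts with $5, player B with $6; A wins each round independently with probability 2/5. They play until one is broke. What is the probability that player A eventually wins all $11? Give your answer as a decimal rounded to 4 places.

Let r = q/p = (3/5)/(2/5) = 3/2. The recurrence P(i) = p·P(i+1) + q·P(i−1) with P(0)=0, P(11)=1 gives P(i) = (1 − r^i)/(1 − r^11).
P(5) = (1 − (3/2)^5) / (1 − (3/2)^11) = 13504/175099 ≈ 0.0771.

0.0771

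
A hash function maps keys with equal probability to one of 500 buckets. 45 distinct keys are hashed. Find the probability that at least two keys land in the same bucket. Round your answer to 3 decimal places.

It's easier to compute the probability that all 45 are distinct.
P(all distinct) = 500/500 · 499/500 · ··· · 456/500 ≈ 0.130.
So the probability of at least one match is 1 − 0.130 = 0.870.

0.870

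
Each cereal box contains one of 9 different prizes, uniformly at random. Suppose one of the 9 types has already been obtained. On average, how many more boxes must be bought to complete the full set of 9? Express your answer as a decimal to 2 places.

Starting from 1 distinct type, each trial gives a new one with probability (9−i)/9 when i types are held, so the wait for the next new type is 9/(9−i).
E = 9/8 + 9/7 + 9/6 + 9/5 + 9/4 + 9/3 + 9/2 + 9/1 = 6849/280 ≈ 24.46.

24.46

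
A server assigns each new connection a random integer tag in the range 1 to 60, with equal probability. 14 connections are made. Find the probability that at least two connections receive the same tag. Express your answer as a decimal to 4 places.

0.8070

It's easier to compute the probability that all 14 are distinct.
P(all distinct) = 60/60 · 59/60 · ··· · 47/60 ≈ 0.1930.
So the probability of at least one match is 1 − 0.1930 = 0.8070.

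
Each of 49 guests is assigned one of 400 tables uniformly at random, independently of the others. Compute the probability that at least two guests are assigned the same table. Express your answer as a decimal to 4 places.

0.9534

It's easier to compute the probability that all 49 are distinct.
P(all distinct) = 400/400 · 399/400 · ··· · 352/400 ≈ 0.0466.
So the probability of at least one match is 1 − 0.0466 = 0.9534.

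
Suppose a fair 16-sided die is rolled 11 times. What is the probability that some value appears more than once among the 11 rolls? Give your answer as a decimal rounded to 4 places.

0.9901

P(all 11 different) = 16/16 · 15/16 · ··· · 6/16 ≈ 0.0099.
P(at least two equal) = 1 − 0.0099 = 0.9901.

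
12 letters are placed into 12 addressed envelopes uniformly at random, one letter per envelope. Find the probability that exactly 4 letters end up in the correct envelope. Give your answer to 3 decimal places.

0.015

Choose which 4 of the 12 are fixed: C(12,4) = 495 ways.
The remaining 8 must have no fixed point: D(8) = 14833.
P = 495·14833/479001600 = 2119/138240 ≈ 0.015.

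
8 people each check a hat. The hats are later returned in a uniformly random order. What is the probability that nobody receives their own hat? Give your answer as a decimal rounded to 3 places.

This is the derangement probability: permutations of 8 with no fixed point.
D(8) = 8! · (1 − 1/1! + 1/2! − ··· + (−1)^8/8!) = 14833.
P = 14833/40320 = 2119/5760 ≈ 0.368.

0.368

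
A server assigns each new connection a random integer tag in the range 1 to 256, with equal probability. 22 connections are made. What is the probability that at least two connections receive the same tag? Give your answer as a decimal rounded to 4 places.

0.6049

It's easier to compute the probability that all 22 are distinct.
P(all distinct) = 256/256 · 255/256 · ··· · 235/256 ≈ 0.3951.
So the probability of at least one match is 1 − 0.3951 = 0.6049.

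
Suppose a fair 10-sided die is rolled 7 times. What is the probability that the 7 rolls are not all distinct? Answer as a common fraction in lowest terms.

2936/3125

P(all 7 different) = 10/10 · 9/10 · ··· · 4/10 = 189/3125.
P(at least two equal) = 1 − 189/3125 = 2936/3125.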